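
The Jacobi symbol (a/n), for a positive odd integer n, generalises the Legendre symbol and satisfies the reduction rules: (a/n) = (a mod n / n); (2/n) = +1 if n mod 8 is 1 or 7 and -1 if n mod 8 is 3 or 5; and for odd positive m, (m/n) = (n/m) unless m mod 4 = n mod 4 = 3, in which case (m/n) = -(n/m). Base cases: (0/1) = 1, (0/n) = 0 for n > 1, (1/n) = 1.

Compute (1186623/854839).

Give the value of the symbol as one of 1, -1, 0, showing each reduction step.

0

(1186623/854839): 1186623 mod 854839 = 331784, so (1186623/854839) = (331784/854839)
factor out 2^3: 331784 = 2^3·41473; with 854839 mod 8 = 7, (2/854839) = +1; sign now +1; continue with (41473/854839)
flip (41473/854839) -> (854839/41473): both odd, 41473 mod 4 = 1, 854839 mod 4 = 3, so the flip contributes +1; sign now +1
(854839/41473): 854839 mod 41473 = 25379, so (854839/41473) = (25379/41473)
flip (25379/41473) -> (41473/25379): both odd, 25379 mod 4 = 3, 41473 mod 4 = 1, so the flip contributes +1; sign now +1
(41473/25379): 41473 mod 25379 = 16094, so (41473/25379) = (16094/25379)
factor out 2^1: 16094 = 2^1·8047; with 25379 mod 8 = 3, (2/25379) = -1; sign now -1; continue with (8047/25379)
flip (8047/25379) -> (25379/8047): both odd, 8047 mod 4 = 3, 25379 mod 4 = 3, so the flip contributes -1; sign now +1
(25379/8047): 25379 mod 8047 = 1238, so (25379/8047) = (1238/8047)
factor out 2^1: 1238 = 2^1·619; with 8047 mod 8 = 7, (2/8047) = +1; sign now +1; continue with (619/8047)
flip (619/8047) -> (8047/619): both odd, 619 mod 4 = 3, 8047 mod 4 = 3, so the flip contributes -1; sign now -1
(8047/619): 8047 mod 619 = 0, so (8047/619) = (0/619)
reached (0/619); gcd(a, n) > 1, so (0/619) = 0 and the symbol is 0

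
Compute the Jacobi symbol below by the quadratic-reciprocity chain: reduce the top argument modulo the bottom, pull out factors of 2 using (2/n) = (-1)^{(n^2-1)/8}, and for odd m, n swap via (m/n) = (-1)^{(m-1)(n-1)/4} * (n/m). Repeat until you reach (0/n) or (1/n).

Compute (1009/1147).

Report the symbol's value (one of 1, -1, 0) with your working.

-1

flip (1009/1147) -> (1147/1009): both odd, 1009 mod 4 = 1, 1147 mod 4 = 3, so the flip contributes +1; sign now +1
(1147/1009): 1147 mod 1009 = 138, so (1147/1009) = (138/1009)
factor out 2^1: 138 = 2^1·69; with 1009 mod 8 = 1, (2/1009) = +1; sign now +1; continue with (69/1009)
flip (69/1009) -> (1009/69): both odd, 69 mod 4 = 1, 1009 mod 4 = 1, so the flip contributes +1; sign now +1
(1009/69): 1009 mod 69 = 43, so (1009/69) = (43/69)
flip (43/69) -> (69/43): both odd, 43 mod 4 = 3, 69 mod 4 = 1, so the flip contributes +1; sign now +1
(69/43): 69 mod 43 = 26, so (69/43) = (26/43)
factor out 2^1: 26 = 2^1·13; with 43 mod 8 = 3, (2/43) = -1; sign now -1; continue with (13/43)
flip (13/43) -> (43/13): both odd, 13 mod 4 = 1, 43 mod 4 = 3, so the flip contributes +1; sign now -1
(43/13): 43 mod 13 = 4, so (43/13) = (4/13)
factor out 2^2: 4 = 2^2·1; with 13 mod 8 = 5, (2/13) = -1; sign now -1; continue with (1/13)
reached (1/13) = 1, so the symbol is -1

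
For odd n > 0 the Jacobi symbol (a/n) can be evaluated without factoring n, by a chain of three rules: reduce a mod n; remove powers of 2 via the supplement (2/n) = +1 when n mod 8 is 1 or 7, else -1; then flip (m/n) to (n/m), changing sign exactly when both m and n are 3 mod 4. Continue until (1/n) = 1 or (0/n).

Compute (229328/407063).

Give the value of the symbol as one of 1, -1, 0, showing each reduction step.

-1

factor out 2^4: 229328 = 2^4·14333; with 407063 mod 8 = 7, (2/407063) = +1; sign now +1; continue with (14333/407063)
flip (14333/407063) -> (407063/14333): both odd, 14333 mod 4 = 1, 407063 mod 4 = 3, so the flip contributes +1; sign now +1
(407063/14333): 407063 mod 14333 = 5739, so (407063/14333) = (5739/14333)
flip (5739/14333) -> (14333/5739): both odd, 5739 mod 4 = 3, 14333 mod 4 = 1, so the flip contributes +1; sign now +1
(14333/5739): 14333 mod 5739 = 2855, so (14333/5739) = (2855/5739)
flip (2855/5739) -> (5739/2855): both odd, 2855 mod 4 = 3, 5739 mod 4 = 3, so the flip contributes -1; sign now -1
(5739/2855): 5739 mod 2855 = 29, so (5739/2855) = (29/2855)
flip (29/2855) -> (2855/29): both odd, 29 mod 4 = 1, 2855 mod 4 = 3, so the flip contributes +1; sign now -1
(2855/29): 2855 mod 29 = 13, so (2855/29) = (13/29)
flip (13/29) -> (29/13): both odd, 13 mod 4 = 1, 29 mod 4 = 1, so the flip contributes +1; sign now -1
(29/13): 29 mod 13 = 3, so (29/13) = (3/13)
flip (3/13) -> (13/3): both odd, 3 mod 4 = 3, 13 mod 4 = 1, so the flip contributes +1; sign now -1
(13/3): 13 mod 3 = 1, so (13/3) = (1/3)
reached (1/3) = 1, so the symbol is -1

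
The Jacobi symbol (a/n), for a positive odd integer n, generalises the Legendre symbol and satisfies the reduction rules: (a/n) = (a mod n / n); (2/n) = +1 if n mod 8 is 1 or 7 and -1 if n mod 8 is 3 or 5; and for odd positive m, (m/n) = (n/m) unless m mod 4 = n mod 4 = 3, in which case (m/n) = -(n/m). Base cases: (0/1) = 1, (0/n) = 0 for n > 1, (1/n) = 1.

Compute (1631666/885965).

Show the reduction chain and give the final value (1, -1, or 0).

-1

(1631666/885965) = (745701/885965)   [reduce mod 885965]
reciprocity: (745701/885965) = +1·(885965/745701) since 745701 mod 4 = 1, 885965 mod 4 = 1; sign now +1
(885965/745701) = (140264/745701)   [reduce mod 745701]
140264 = 2^3·17533; (2/745701) = -1 since 745701 mod 8 = 5, so (140264/745701) = (-1)^3·(17533/745701); sign now -1
reciprocity: (17533/745701) = +1·(745701/17533) since 17533 mod 4 = 1, 745701 mod 4 = 1; sign now -1
(745701/17533) = (9315/17533)   [reduce mod 17533]
reciprocity: (9315/17533) = +1·(17533/9315) since 9315 mod 4 = 3, 17533 mod 4 = 1; sign now -1
(17533/9315) = (8218/9315)   [reduce mod 9315]
8218 = 2^1·4109; (2/9315) = -1 since 9315 mod 8 = 3, so (8218/9315) = (-1)^1·(4109/9315); sign now +1
reciprocity: (4109/9315) = +1·(9315/4109) since 4109 mod 4 = 1, 9315 mod 4 = 3; sign now +1
(9315/4109) = (1097/4109)   [reduce mod 4109]
reciprocity: (1097/4109) = +1·(4109/1097) since 1097 mod 4 = 1, 4109 mod 4 = 1; sign now +1
(4109/1097) = (818/1097)   [reduce mod 1097]
818 = 2^1·409; (2/1097) = +1 since 1097 mod 8 = 1, so (818/1097) = (+1)^1·(409/1097); sign now +1
reciprocity: (409/1097) = +1·(1097/409) since 409 mod 4 = 1, 1097 mod 4 = 1; sign now +1
(1097/409) = (279/409)   [reduce mod 409]
reciprocity: (279/409) = +1·(409/279) since 279 mod 4 = 3, 409 mod 4 = 1; sign now +1
(409/279) = (130/279)   [reduce mod 279]
130 = 2^1·65; (2/279) = +1 since 279 mod 8 = 7, so (130/279) = (+1)^1·(65/279); sign now +1
reciprocity: (65/279) = +1·(279/65) since 65 mod 4 = 1, 279 mod 4 = 3; sign now +1
(279/65) = (19/65)   [reduce mod 65]
reciprocity: (19/65) = +1·(65/19) since 19 mod 4 = 3, 65 mod 4 = 1; sign now +1
(65/19) = (8/19)   [reduce mod 19]
8 = 2^3·1; (2/19) = -1 since 19 mod 8 = 3, so (8/19) = (-1)^3·(1/19); sign now -1
(1/19) = 1; final value = sign = -1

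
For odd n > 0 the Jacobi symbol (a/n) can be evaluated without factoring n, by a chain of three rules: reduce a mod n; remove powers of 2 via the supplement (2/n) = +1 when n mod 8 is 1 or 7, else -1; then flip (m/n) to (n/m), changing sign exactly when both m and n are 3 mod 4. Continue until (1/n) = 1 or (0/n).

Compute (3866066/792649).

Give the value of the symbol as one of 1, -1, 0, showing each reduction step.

(3866066/792649): 3866066 mod 792649 = 695470, so (3866066/792649) = (695470/792649)
factor out 2^1: 695470 = 2^1·347735; with 792649 mod 8 = 1, (2/792649) = +1; sign now +1; continue with (347735/792649)
flip (347735/792649) -> (792649/347735): both odd, 347735 mod 4 = 3, 792649 mod 4 = 1, so the flip contributes +1; sign now +1
(792649/347735): 792649 mod 347735 = 97179, so (792649/347735) = (97179/347735)
flip (97179/347735) -> (347735/97179): both odd, 97179 mod 4 = 3, 347735 mod 4 = 3, so the flip contributes -1; sign now -1
(347735/97179): 347735 mod 97179 = 56198, so (347735/97179) = (56198/97179)
factor out 2^1: 56198 = 2^1·28099; with 97179 mod 8 = 3, (2/97179) = -1; sign now +1; continue with (28099/97179)
flip (28099/97179) -> (97179/28099): both odd, 28099 mod 4 = 3, 97179 mod 4 = 3, so the flip contributes -1; sign now -1
(97179/28099): 97179 mod 28099 = 12882, so (97179/28099) = (12882/28099)
factor out 2^1: 12882 = 2^1·6441; with 28099 mod 8 = 3, (2/28099) = -1; sign now +1; continue with (6441/28099)
flip (6441/28099) -> (28099/6441): both odd, 6441 mod 4 = 1, 28099 mod 4 = 3, so the flip contributes +1; sign now +1
(28099/6441): 28099 mod 6441 = 2335, so (28099/6441) = (2335/6441)
flip (2335/6441) -> (6441/2335): both odd, 2335 mod 4 = 3, 6441 mod 4 = 1, so the flip contributes +1; sign now +1
(6441/2335): 6441 mod 2335 = 1771, so (6441/2335) = (1771/2335)
flip (1771/2335) -> (2335/1771): both odd, 1771 mod 4 = 3, 2335 mod 4 = 3, so the flip contributes -1; sign now -1
(2335/1771): 2335 mod 1771 = 564, so (2335/1771) = (564/1771)
factor out 2^2: 564 = 2^2·141; with 1771 mod 8 = 3, (2/1771) = -1; sign now -1; continue with (141/1771)
flip (141/1771) -> (1771/141): both odd, 141 mod 4 = 1, 1771 mod 4 = 3, so the flip contributes +1; sign now -1
(1771/141): 1771 mod 141 = 79, so (1771/141) = (79/141)
flip (79/141) -> (141/79): both odd, 79 mod 4 = 3, 141 mod 4 = 1, so the flip contributes +1; sign now -1
(141/79): 141 mod 79 = 62, so (141/79) = (62/79)
factor out 2^1: 62 = 2^1·31; with 79 mod 8 = 7, (2/79) = +1; sign now -1; continue with (31/79)
flip (31/79) -> (79/31): both odd, 31 mod 4 = 3, 79 mod 4 = 3, so the flip contributes -1; sign now +1
(79/31): 79 mod 31 = 17, so (79/31) = (17/31)
flip (17/31) -> (31/17): both odd, 17 mod 4 = 1, 31 mod 4 = 3, so the flip contributes +1; sign now +1
(31/17): 31 mod 17 = 14, so (31/17) = (14/17)
factor out 2^1: 14 = 2^1·7; with 17 mod 8 = 1, (2/17) = +1; sign now +1; continue with (7/17)
flip (7/17) -> (17/7): both odd, 7 mod 4 = 3, 17 mod 4 = 1, so the flip contributes +1; sign now +1
(17/7): 17 mod 7 = 3, so (17/7) = (3/7)
flip (3/7) -> (7/3): both odd, 3 mod 4 = 3, 7 mod 4 = 3, so the flip contributes -1; sign now -1
(7/3): 7 mod 3 = 1, so (7/3) = (1/3)
reached (1/3) = 1, so the symbol is -1

-1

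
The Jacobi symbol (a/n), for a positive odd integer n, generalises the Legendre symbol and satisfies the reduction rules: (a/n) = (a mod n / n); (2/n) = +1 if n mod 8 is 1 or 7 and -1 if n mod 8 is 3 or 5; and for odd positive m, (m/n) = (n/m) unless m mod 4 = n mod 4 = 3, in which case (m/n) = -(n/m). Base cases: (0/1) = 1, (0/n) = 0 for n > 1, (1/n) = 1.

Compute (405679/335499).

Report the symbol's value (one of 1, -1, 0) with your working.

-1

(405679/335499): 405679 mod 335499 = 70180, so (405679/335499) = (70180/335499)
factor out 2^2: 70180 = 2^2·17545; with 335499 mod 8 = 3, (2/335499) = -1; sign now +1; continue with (17545/335499)
flip (17545/335499) -> (335499/17545): both odd, 17545 mod 4 = 1, 335499 mod 4 = 3, so the flip contributes +1; sign now +1
(335499/17545): 335499 mod 17545 = 2144, so (335499/17545) = (2144/17545)
factor out 2^5: 2144 = 2^5·67; with 17545 mod 8 = 1, (2/17545) = +1; sign now +1; continue with (67/17545)
flip (67/17545) -> (17545/67): both odd, 67 mod 4 = 3, 17545 mod 4 = 1, so the flip contributes +1; sign now +1
(17545/67): 17545 mod 67 = 58, so (17545/67) = (58/67)
factor out 2^1: 58 = 2^1·29; with 67 mod 8 = 3, (2/67) = -1; sign now -1; continue with (29/67)
flip (29/67) -> (67/29): both odd, 29 mod 4 = 1, 67 mod 4 = 3, so the flip contributes +1; sign now -1
(67/29): 67 mod 29 = 9, so (67/29) = (9/29)
flip (9/29) -> (29/9): both odd, 9 mod 4 = 1, 29 mod 4 = 1, so the flip contributes +1; sign now -1
(29/9): 29 mod 9 = 2, so (29/9) = (2/9)
factor out 2^1: 2 = 2^1·1; with 9 mod 8 = 1, (2/9) = +1; sign now -1; continue with (1/9)
reached (1/9) = 1, so the symbol is -1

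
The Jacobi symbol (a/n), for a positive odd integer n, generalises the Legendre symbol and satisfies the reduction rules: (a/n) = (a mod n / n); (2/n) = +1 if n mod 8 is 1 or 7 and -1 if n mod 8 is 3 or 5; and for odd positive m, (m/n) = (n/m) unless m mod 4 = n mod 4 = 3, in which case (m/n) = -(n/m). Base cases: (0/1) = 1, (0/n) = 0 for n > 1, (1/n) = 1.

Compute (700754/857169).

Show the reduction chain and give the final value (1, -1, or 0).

factor out 2^1: 700754 = 2^1·350377; with 857169 mod 8 = 1, (2/857169) = +1; sign now +1; continue with (350377/857169)
flip (350377/857169) -> (857169/350377): both odd, 350377 mod 4 = 1, 857169 mod 4 = 1, so the flip contributes +1; sign now +1
(857169/350377): 857169 mod 350377 = 156415, so (857169/350377) = (156415/350377)
flip (156415/350377) -> (350377/156415): both odd, 156415 mod 4 = 3, 350377 mod 4 = 1, so the flip contributes +1; sign now +1
(350377/156415): 350377 mod 156415 = 37547, so (350377/156415) = (37547/156415)
flip (37547/156415) -> (156415/37547): both odd, 37547 mod 4 = 3, 156415 mod 4 = 3, so the flip contributes -1; sign now -1
(156415/37547): 156415 mod 37547 = 6227, so (156415/37547) = (6227/37547)
flip (6227/37547) -> (37547/6227): both odd, 6227 mod 4 = 3, 37547 mod 4 = 3, so the flip contributes -1; sign now +1
(37547/6227): 37547 mod 6227 = 185, so (37547/6227) = (185/6227)
flip (185/6227) -> (6227/185): both odd, 185 mod 4 = 1, 6227 mod 4 = 3, so the flip contributes +1; sign now +1
(6227/185): 6227 mod 185 = 122, so (6227/185) = (122/185)
factor out 2^1: 122 = 2^1·61; with 185 mod 8 = 1, (2/185) = +1; sign now +1; continue with (61/185)
flip (61/185) -> (185/61): both odd, 61 mod 4 = 1, 185 mod 4 = 1, so the flip contributes +1; sign now +1
(185/61): 185 mod 61 = 2, so (185/61) = (2/61)
factor out 2^1: 2 = 2^1·1; with 61 mod 8 = 5, (2/61) = -1; sign now -1; continue with (1/61)
reached (1/61) = 1, so the symbol is -1

-1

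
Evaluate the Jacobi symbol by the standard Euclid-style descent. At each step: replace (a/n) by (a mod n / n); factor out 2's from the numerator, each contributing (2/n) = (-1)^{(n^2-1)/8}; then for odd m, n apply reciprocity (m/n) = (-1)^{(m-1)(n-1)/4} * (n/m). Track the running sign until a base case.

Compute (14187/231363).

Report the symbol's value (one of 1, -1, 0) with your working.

flip (14187/231363) -> (231363/14187): both odd, 14187 mod 4 = 3, 231363 mod 4 = 3, so the flip contributes -1; sign now -1
(231363/14187): 231363 mod 14187 = 4371, so (231363/14187) = (4371/14187)
flip (4371/14187) -> (14187/4371): both odd, 4371 mod 4 = 3, 14187 mod 4 = 3, so the flip contributes -1; sign now +1
(14187/4371): 14187 mod 4371 = 1074, so (14187/4371) = (1074/4371)
factor out 2^1: 1074 = 2^1·537; with 4371 mod 8 = 3, (2/4371) = -1; sign now -1; continue with (537/4371)
flip (537/4371) -> (4371/537): both odd, 537 mod 4 = 1, 4371 mod 4 = 3, so the flip contributes +1; sign now -1
(4371/537): 4371 mod 537 = 75, so (4371/537) = (75/537)
flip (75/537) -> (537/75): both odd, 75 mod 4 = 3, 537 mod 4 = 1, so the flip contributes +1; sign now -1
(537/75): 537 mod 75 = 12, so (537/75) = (12/75)
factor out 2^2: 12 = 2^2·3; with 75 mod 8 = 3, (2/75) = -1; sign now -1; continue with (3/75)
flip (3/75) -> (75/3): both odd, 3 mod 4 = 3, 75 mod 4 = 3, so the flip contributes -1; sign now +1
(75/3): 75 mod 3 = 0, so (75/3) = (0/3)
reached (0/3); gcd(a, n) > 1, so (0/3) = 0 and the symbol is 0

0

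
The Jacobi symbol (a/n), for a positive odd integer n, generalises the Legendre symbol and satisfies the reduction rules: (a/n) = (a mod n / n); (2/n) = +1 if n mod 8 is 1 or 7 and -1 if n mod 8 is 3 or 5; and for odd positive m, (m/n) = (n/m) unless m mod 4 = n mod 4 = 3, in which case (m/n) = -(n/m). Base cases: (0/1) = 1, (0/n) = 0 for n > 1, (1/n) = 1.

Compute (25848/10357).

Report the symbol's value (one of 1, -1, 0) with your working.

1

(25848/10357) = (5134/10357)   [reduce mod 10357]
5134 = 2^1·2567; (2/10357) = -1 since 10357 mod 8 = 5, so (5134/10357) = (-1)^1·(2567/10357); sign now -1
reciprocity: (2567/10357) = +1·(10357/2567) since 2567 mod 4 = 3, 10357 mod 4 = 1; sign now -1
(10357/2567) = (89/2567)   [reduce mod 2567]
reciprocity: (89/2567) = +1·(2567/89) since 89 mod 4 = 1, 2567 mod 4 = 3; sign now -1
(2567/89) = (75/89)   [reduce mod 89]
reciprocity: (75/89) = +1·(89/75) since 75 mod 4 = 3, 89 mod 4 = 1; sign now -1
(89/75) = (14/75)   [reduce mod 75]
14 = 2^1·7; (2/75) = -1 since 75 mod 8 = 3, so (14/75) = (-1)^1·(7/75); sign now +1
reciprocity: (7/75) = -1·(75/7) since 7 mod 4 = 3, 75 mod 4 = 3; sign now -1
(75/7) = (5/7)   [reduce mod 7]
reciprocity: (5/7) = +1·(7/5) since 5 mod 4 = 1, 7 mod 4 = 3; sign now -1
(7/5) = (2/5)   [reduce mod 5]
2 = 2^1·1; (2/5) = -1 since 5 mod 8 = 5, so (2/5) = (-1)^1·(1/5); sign now +1
(1/5) = 1; final value = sign = +1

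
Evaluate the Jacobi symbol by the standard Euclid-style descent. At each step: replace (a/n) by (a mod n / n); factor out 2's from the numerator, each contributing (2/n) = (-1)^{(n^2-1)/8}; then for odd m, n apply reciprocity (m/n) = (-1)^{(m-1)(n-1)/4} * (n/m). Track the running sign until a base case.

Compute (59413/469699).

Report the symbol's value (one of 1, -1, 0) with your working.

0

flip (59413/469699) -> (469699/59413): both odd, 59413 mod 4 = 1, 469699 mod 4 = 3, so the flip contributes +1; sign now +1
(469699/59413): 469699 mod 59413 = 53808, so (469699/59413) = (53808/59413)
factor out 2^4: 53808 = 2^4·3363; with 59413 mod 8 = 5, (2/59413) = -1; sign now +1; continue with (3363/59413)
flip (3363/59413) -> (59413/3363): both odd, 3363 mod 4 = 3, 59413 mod 4 = 1, so the flip contributes +1; sign now +1
(59413/3363): 59413 mod 3363 = 2242, so (59413/3363) = (2242/3363)
factor out 2^1: 2242 = 2^1·1121; with 3363 mod 8 = 3, (2/3363) = -1; sign now -1; continue with (1121/3363)
flip (1121/3363) -> (3363/1121): both odd, 1121 mod 4 = 1, 3363 mod 4 = 3, so the flip contributes +1; sign now -1
(3363/1121): 3363 mod 1121 = 0, so (3363/1121) = (0/1121)
reached (0/1121); gcd(a, n) > 1, so (0/1121) = 0 and the symbol is 0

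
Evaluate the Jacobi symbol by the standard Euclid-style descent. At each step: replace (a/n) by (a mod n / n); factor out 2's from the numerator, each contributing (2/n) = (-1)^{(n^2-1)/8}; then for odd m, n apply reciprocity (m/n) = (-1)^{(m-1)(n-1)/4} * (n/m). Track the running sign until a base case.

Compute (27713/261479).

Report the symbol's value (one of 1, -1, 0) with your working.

0

reciprocity: (27713/261479) = +1·(261479/27713) since 27713 mod 4 = 1, 261479 mod 4 = 3; sign now +1
(261479/27713) = (12062/27713)   [reduce mod 27713]
12062 = 2^1·6031; (2/27713) = +1 since 27713 mod 8 = 1, so (12062/27713) = (+1)^1·(6031/27713); sign now +1
reciprocity: (6031/27713) = +1·(27713/6031) since 6031 mod 4 = 3, 27713 mod 4 = 1; sign now +1
(27713/6031) = (3589/6031)   [reduce mod 6031]
reciprocity: (3589/6031) = +1·(6031/3589) since 3589 mod 4 = 1, 6031 mod 4 = 3; sign now +1
(6031/3589) = (2442/3589)   [reduce mod 3589]
2442 = 2^1·1221; (2/3589) = -1 since 3589 mod 8 = 5, so (2442/3589) = (-1)^1·(1221/3589); sign now -1
reciprocity: (1221/3589) = +1·(3589/1221) since 1221 mod 4 = 1, 3589 mod 4 = 1; sign now -1
(3589/1221) = (1147/1221)   [reduce mod 1221]
reciprocity: (1147/1221) = +1·(1221/1147) since 1147 mod 4 = 3, 1221 mod 4 = 1; sign now -1
(1221/1147) = (74/1147)   [reduce mod 1147]
74 = 2^1·37; (2/1147) = -1 since 1147 mod 8 = 3, so (74/1147) = (-1)^1·(37/1147); sign now +1
reciprocity: (37/1147) = +1·(1147/37) since 37 mod 4 = 1, 1147 mod 4 = 3; sign now +1
(1147/37) = (0/37)   [reduce mod 37]
(0/37) = 0   [gcd(a, n) > 1]; final value = 0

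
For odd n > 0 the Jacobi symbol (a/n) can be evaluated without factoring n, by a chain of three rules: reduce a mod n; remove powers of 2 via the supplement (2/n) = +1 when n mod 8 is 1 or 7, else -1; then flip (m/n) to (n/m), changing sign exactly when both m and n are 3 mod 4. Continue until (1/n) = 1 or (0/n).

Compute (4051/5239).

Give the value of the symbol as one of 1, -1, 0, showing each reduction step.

reciprocity: (4051/5239) = -1·(5239/4051) since 4051 mod 4 = 3, 5239 mod 4 = 3; sign now -1
(5239/4051) = (1188/4051)   [reduce mod 4051]
1188 = 2^2·297; (2/4051) = -1 since 4051 mod 8 = 3, so (1188/4051) = (-1)^2·(297/4051); sign now -1
reciprocity: (297/4051) = +1·(4051/297) since 297 mod 4 = 1, 4051 mod 4 = 3; sign now -1
(4051/297) = (190/297)   [reduce mod 297]
190 = 2^1·95; (2/297) = +1 since 297 mod 8 = 1, so (190/297) = (+1)^1·(95/297); sign now -1
reciprocity: (95/297) = +1·(297/95) since 95 mod 4 = 3, 297 mod 4 = 1; sign now -1
(297/95) = (12/95)   [reduce mod 95]
12 = 2^2·3; (2/95) = +1 since 95 mod 8 = 7, so (12/95) = (+1)^2·(3/95); sign now -1
reciprocity: (3/95) = -1·(95/3) since 3 mod 4 = 3, 95 mod 4 = 3; sign now +1
(95/3) = (2/3)   [reduce mod 3]
2 = 2^1·1; (2/3) = -1 since 3 mod 8 = 3, so (2/3) = (-1)^1·(1/3); sign now -1
(1/3) = 1; final value = sign = -1

-1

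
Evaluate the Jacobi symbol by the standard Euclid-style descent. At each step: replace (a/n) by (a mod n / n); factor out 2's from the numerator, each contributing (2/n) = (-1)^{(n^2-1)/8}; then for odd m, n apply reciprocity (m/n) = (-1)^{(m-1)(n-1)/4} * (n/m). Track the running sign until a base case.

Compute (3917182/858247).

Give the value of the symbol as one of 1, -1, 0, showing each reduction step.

-1

(3917182/858247) = (484194/858247)   [reduce mod 858247]
484194 = 2^1·242097; (2/858247) = +1 since 858247 mod 8 = 7, so (484194/858247) = (+1)^1·(242097/858247); sign now +1
reciprocity: (242097/858247) = +1·(858247/242097) since 242097 mod 4 = 1, 858247 mod 4 = 3; sign now +1
(858247/242097) = (131956/242097)   [reduce mod 242097]
131956 = 2^2·32989; (2/242097) = +1 since 242097 mod 8 = 1, so (131956/242097) = (+1)^2·(32989/242097); sign now +1
reciprocity: (32989/242097) = +1·(242097/32989) since 32989 mod 4 = 1, 242097 mod 4 = 1; sign now +1
(242097/32989) = (11174/32989)   [reduce mod 32989]
11174 = 2^1·5587; (2/32989) = -1 since 32989 mod 8 = 5, so (11174/32989) = (-1)^1·(5587/32989); sign now -1
reciprocity: (5587/32989) = +1·(32989/5587) since 5587 mod 4 = 3, 32989 mod 4 = 1; sign now -1
(32989/5587) = (5054/5587)   [reduce mod 5587]
5054 = 2^1·2527; (2/5587) = -1 since 5587 mod 8 = 3, so (5054/5587) = (-1)^1·(2527/5587); sign now +1
reciprocity: (2527/5587) = -1·(5587/2527) since 2527 mod 4 = 3, 5587 mod 4 = 3; sign now -1
(5587/2527) = (533/2527)   [reduce mod 2527]
reciprocity: (533/2527) = +1·(2527/533) since 533 mod 4 = 1, 2527 mod 4 = 3; sign now -1
(2527/533) = (395/533)   [reduce mod 533]
reciprocity: (395/533) = +1·(533/395) since 395 mod 4 = 3, 533 mod 4 = 1; sign now -1
(533/395) = (138/395)   [reduce mod 395]
138 = 2^1·69; (2/395) = -1 since 395 mod 8 = 3, so (138/395) = (-1)^1·(69/395); sign now +1
reciprocity: (69/395) = +1·(395/69) since 69 mod 4 = 1, 395 mod 4 = 3; sign now +1
(395/69) = (50/69)   [reduce mod 69]
50 = 2^1·25; (2/69) = -1 since 69 mod 8 = 5, so (50/69) = (-1)^1·(25/69); sign now -1
reciprocity: (25/69) = +1·(69/25) since 25 mod 4 = 1, 69 mod 4 = 1; sign now -1
(69/25) = (19/25)   [reduce mod 25]
reciprocity: (19/25) = +1·(25/19) since 19 mod 4 = 3, 25 mod 4 = 1; sign now -1
(25/19) = (6/19)   [reduce mod 19]
6 = 2^1·3; (2/19) = -1 since 19 mod 8 = 3, so (6/19) = (-1)^1·(3/19); sign now +1
reciprocity: (3/19) = -1·(19/3) since 3 mod 4 = 3, 19 mod 4 = 3; sign now -1
(19/3) = (1/3)   [reduce mod 3]
(1/3) = 1; final value = sign = -1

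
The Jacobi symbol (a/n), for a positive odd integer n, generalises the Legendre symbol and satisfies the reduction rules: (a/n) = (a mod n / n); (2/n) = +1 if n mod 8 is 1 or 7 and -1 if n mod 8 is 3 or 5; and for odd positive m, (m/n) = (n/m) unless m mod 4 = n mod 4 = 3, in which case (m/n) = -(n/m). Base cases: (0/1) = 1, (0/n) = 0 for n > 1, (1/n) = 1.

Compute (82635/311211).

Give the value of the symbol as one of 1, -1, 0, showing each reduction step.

0

reciprocity: (82635/311211) = -1·(311211/82635) since 82635 mod 4 = 3, 311211 mod 4 = 3; sign now -1
(311211/82635) = (63306/82635)   [reduce mod 82635]
63306 = 2^1·31653; (2/82635) = -1 since 82635 mod 8 = 3, so (63306/82635) = (-1)^1·(31653/82635); sign now +1
reciprocity: (31653/82635) = +1·(82635/31653) since 31653 mod 4 = 1, 82635 mod 4 = 3; sign now +1
(82635/31653) = (19329/31653)   [reduce mod 31653]
reciprocity: (19329/31653) = +1·(31653/19329) since 19329 mod 4 = 1, 31653 mod 4 = 1; sign now +1
(31653/19329) = (12324/19329)   [reduce mod 19329]
12324 = 2^2·3081; (2/19329) = +1 since 19329 mod 8 = 1, so (12324/19329) = (+1)^2·(3081/19329); sign now +1
reciprocity: (3081/19329) = +1·(19329/3081) since 3081 mod 4 = 1, 19329 mod 4 = 1; sign now +1
(19329/3081) = (843/3081)   [reduce mod 3081]
reciprocity: (843/3081) = +1·(3081/843) since 843 mod 4 = 3, 3081 mod 4 = 1; sign now +1
(3081/843) = (552/843)   [reduce mod 843]
552 = 2^3·69; (2/843) = -1 since 843 mod 8 = 3, so (552/843) = (-1)^3·(69/843); sign now -1
reciprocity: (69/843) = +1·(843/69) since 69 mod 4 = 1, 843 mod 4 = 3; sign now -1
(843/69) = (15/69)   [reduce mod 69]
reciprocity: (15/69) = +1·(69/15) since 15 mod 4 = 3, 69 mod 4 = 1; sign now -1
(69/15) = (9/15)   [reduce mod 15]
reciprocity: (9/15) = +1·(15/9) since 9 mod 4 = 1, 15 mod 4 = 3; sign now -1
(15/9) = (6/9)   [reduce mod 9]
6 = 2^1·3; (2/9) = +1 since 9 mod 8 = 1, so (6/9) = (+1)^1·(3/9); sign now -1
reciprocity: (3/9) = +1·(9/3) since 3 mod 4 = 3, 9 mod 4 = 1; sign now -1
(9/3) = (0/3)   [reduce mod 3]
(0/3) = 0   [gcd(a, n) > 1]; final value = 0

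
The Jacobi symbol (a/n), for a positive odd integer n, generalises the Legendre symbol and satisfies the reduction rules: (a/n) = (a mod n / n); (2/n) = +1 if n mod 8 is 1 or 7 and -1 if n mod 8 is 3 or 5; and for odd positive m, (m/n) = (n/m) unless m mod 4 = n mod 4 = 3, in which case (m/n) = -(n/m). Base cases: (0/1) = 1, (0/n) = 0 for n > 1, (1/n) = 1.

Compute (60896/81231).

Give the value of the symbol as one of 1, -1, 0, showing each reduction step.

-1

60896 = 2^5·1903; (2/81231) = +1 since 81231 mod 8 = 7, so (60896/81231) = (+1)^5·(1903/81231); sign now +1
reciprocity: (1903/81231) = -1·(81231/1903) since 1903 mod 4 = 3, 81231 mod 4 = 3; sign now -1
(81231/1903) = (1305/1903)   [reduce mod 1903]
reciprocity: (1305/1903) = +1·(1903/1305) since 1305 mod 4 = 1, 1903 mod 4 = 3; sign now -1
(1903/1305) = (598/1305)   [reduce mod 1305]
598 = 2^1·299; (2/1305) = +1 since 1305 mod 8 = 1, so (598/1305) = (+1)^1·(299/1305); sign now -1
reciprocity: (299/1305) = +1·(1305/299) since 299 mod 4 = 3, 1305 mod 4 = 1; sign now -1
(1305/299) = (109/299)   [reduce mod 299]
reciprocity: (109/299) = +1·(299/109) since 109 mod 4 = 1, 299 mod 4 = 3; sign now -1
(299/109) = (81/109)   [reduce mod 109]
reciprocity: (81/109) = +1·(109/81) since 81 mod 4 = 1, 109 mod 4 = 1; sign now -1
(109/81) = (28/81)   [reduce mod 81]
28 = 2^2·7; (2/81) = +1 since 81 mod 8 = 1, so (28/81) = (+1)^2·(7/81); sign now -1
reciprocity: (7/81) = +1·(81/7) since 7 mod 4 = 3, 81 mod 4 = 1; sign now -1
(81/7) = (4/7)   [reduce mod 7]
4 = 2^2·1; (2/7) = +1 since 7 mod 8 = 7, so (4/7) = (+1)^2·(1/7); sign now -1
(1/7) = 1; final value = sign = -1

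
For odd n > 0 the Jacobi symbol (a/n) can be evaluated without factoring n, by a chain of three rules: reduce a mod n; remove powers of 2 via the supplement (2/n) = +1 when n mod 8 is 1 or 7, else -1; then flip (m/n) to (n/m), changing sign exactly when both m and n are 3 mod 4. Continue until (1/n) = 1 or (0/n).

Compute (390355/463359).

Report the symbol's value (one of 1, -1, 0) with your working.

flip (390355/463359) -> (463359/390355): both odd, 390355 mod 4 = 3, 463359 mod 4 = 3, so the flip contributes -1; sign now -1
(463359/390355): 463359 mod 390355 = 73004, so (463359/390355) = (73004/390355)
factor out 2^2: 73004 = 2^2·18251; with 390355 mod 8 = 3, (2/390355) = -1; sign now -1; continue with (18251/390355)
flip (18251/390355) -> (390355/18251): both odd, 18251 mod 4 = 3, 390355 mod 4 = 3, so the flip contributes -1; sign now +1
(390355/18251): 390355 mod 18251 = 7084, so (390355/18251) = (7084/18251)
factor out 2^2: 7084 = 2^2·1771; with 18251 mod 8 = 3, (2/18251) = -1; sign now +1; continue with (1771/18251)
flip (1771/18251) -> (18251/1771): both odd, 1771 mod 4 = 3, 18251 mod 4 = 3, so the flip contributes -1; sign now -1
(18251/1771): 18251 mod 1771 = 541, so (18251/1771) = (541/1771)
flip (541/1771) -> (1771/541): both odd, 541 mod 4 = 1, 1771 mod 4 = 3, so the flip contributes +1; sign now -1
(1771/541): 1771 mod 541 = 148, so (1771/541) = (148/541)
factor out 2^2: 148 = 2^2·37; with 541 mod 8 = 5, (2/541) = -1; sign now -1; continue with (37/541)
flip (37/541) -> (541/37): both odd, 37 mod 4 = 1, 541 mod 4 = 1, so the flip contributes +1; sign now -1
(541/37): 541 mod 37 = 23, so (541/37) = (23/37)
flip (23/37) -> (37/23): both odd, 23 mod 4 = 3, 37 mod 4 = 1, so the flip contributes +1; sign now -1
(37/23): 37 mod 23 = 14, so (37/23) = (14/23)
factor out 2^1: 14 = 2^1·7; with 23 mod 8 = 7, (2/23) = +1; sign now -1; continue with (7/23)
flip (7/23) -> (23/7): both odd, 7 mod 4 = 3, 23 mod 4 = 3, so the flip contributes -1; sign now +1
(23/7): 23 mod 7 = 2, so (23/7) = (2/7)
factor out 2^1: 2 = 2^1·1; with 7 mod 8 = 7, (2/7) = +1; sign now +1; continue with (1/7)
reached (1/7) = 1, so the symbol is +1

1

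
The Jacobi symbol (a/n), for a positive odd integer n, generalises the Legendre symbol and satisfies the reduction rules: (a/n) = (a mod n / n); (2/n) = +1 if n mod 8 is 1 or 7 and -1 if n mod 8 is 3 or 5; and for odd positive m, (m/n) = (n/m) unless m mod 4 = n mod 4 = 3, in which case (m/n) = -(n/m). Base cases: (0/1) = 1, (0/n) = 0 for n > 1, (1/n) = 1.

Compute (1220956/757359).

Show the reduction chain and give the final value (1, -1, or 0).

(1220956/757359) = (463597/757359)   [reduce mod 757359]
reciprocity: (463597/757359) = +1·(757359/463597) since 463597 mod 4 = 1, 757359 mod 4 = 3; sign now +1
(757359/463597) = (293762/463597)   [reduce mod 463597]
293762 = 2^1·146881; (2/463597) = -1 since 463597 mod 8 = 5, so (293762/463597) = (-1)^1·(146881/463597); sign now -1
reciprocity: (146881/463597) = +1·(463597/146881) since 146881 mod 4 = 1, 463597 mod 4 = 1; sign now -1
(463597/146881) = (22954/146881)   [reduce mod 146881]
22954 = 2^1·11477; (2/146881) = +1 since 146881 mod 8 = 1, so (22954/146881) = (+1)^1·(11477/146881); sign now -1
reciprocity: (11477/146881) = +1·(146881/11477) since 11477 mod 4 = 1, 146881 mod 4 = 1; sign now -1
(146881/11477) = (9157/11477)   [reduce mod 11477]
reciprocity: (9157/11477) = +1·(11477/9157) since 9157 mod 4 = 1, 11477 mod 4 = 1; sign now -1
(11477/9157) = (2320/9157)   [reduce mod 9157]
2320 = 2^4·145; (2/9157) = -1 since 9157 mod 8 = 5, so (2320/9157) = (-1)^4·(145/9157); sign now -1
reciprocity: (145/9157) = +1·(9157/145) since 145 mod 4 = 1, 9157 mod 4 = 1; sign now -1
(9157/145) = (22/145)   [reduce mod 145]
22 = 2^1·11; (2/145) = +1 since 145 mod 8 = 1, so (22/145) = (+1)^1·(11/145); sign now -1
reciprocity: (11/145) = +1·(145/11) since 11 mod 4 = 3, 145 mod 4 = 1; sign now -1
(145/11) = (2/11)   [reduce mod 11]
2 = 2^1·1; (2/11) = -1 since 11 mod 8 = 3, so (2/11) = (-1)^1·(1/11); sign now +1
(1/11) = 1; final value = sign = +1

1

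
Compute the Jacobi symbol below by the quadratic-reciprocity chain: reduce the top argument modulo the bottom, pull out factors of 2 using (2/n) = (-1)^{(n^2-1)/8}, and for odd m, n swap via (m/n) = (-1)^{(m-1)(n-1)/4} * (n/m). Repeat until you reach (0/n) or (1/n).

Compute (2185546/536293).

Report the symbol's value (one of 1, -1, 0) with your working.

1

(2185546/536293) = (40374/536293)   [reduce mod 536293]
40374 = 2^1·20187; (2/536293) = -1 since 536293 mod 8 = 5, so (40374/536293) = (-1)^1·(20187/536293); sign now -1
reciprocity: (20187/536293) = +1·(536293/20187) since 20187 mod 4 = 3, 536293 mod 4 = 1; sign now -1
(536293/20187) = (11431/20187)   [reduce mod 20187]
reciprocity: (11431/20187) = -1·(20187/11431) since 11431 mod 4 = 3, 20187 mod 4 = 3; sign now +1
(20187/11431) = (8756/11431)   [reduce mod 11431]
8756 = 2^2·2189; (2/11431) = +1 since 11431 mod 8 = 7, so (8756/11431) = (+1)^2·(2189/11431); sign now +1
reciprocity: (2189/11431) = +1·(11431/2189) since 2189 mod 4 = 1, 11431 mod 4 = 3; sign now +1
(11431/2189) = (486/2189)   [reduce mod 2189]
486 = 2^1·243; (2/2189) = -1 since 2189 mod 8 = 5, so (486/2189) = (-1)^1·(243/2189); sign now -1
reciprocity: (243/2189) = +1·(2189/243) since 243 mod 4 = 3, 2189 mod 4 = 1; sign now -1
(2189/243) = (2/243)   [reduce mod 243]
2 = 2^1·1; (2/243) = -1 since 243 mod 8 = 3, so (2/243) = (-1)^1·(1/243); sign now +1
(1/243) = 1; final value = sign = +1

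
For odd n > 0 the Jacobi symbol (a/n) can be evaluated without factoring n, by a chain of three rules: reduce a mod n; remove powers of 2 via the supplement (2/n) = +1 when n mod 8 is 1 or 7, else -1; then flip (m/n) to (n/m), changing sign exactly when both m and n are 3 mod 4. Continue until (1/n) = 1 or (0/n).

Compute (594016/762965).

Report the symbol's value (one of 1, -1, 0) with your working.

-1

594016 = 2^5·18563; (2/762965) = -1 since 762965 mod 8 = 5, so (594016/762965) = (-1)^5·(18563/762965); sign now -1
reciprocity: (18563/762965) = +1·(762965/18563) since 18563 mod 4 = 3, 762965 mod 4 = 1; sign now -1
(762965/18563) = (1882/18563)   [reduce mod 18563]
1882 = 2^1·941; (2/18563) = -1 since 18563 mod 8 = 3, so (1882/18563) = (-1)^1·(941/18563); sign now +1
reciprocity: (941/18563) = +1·(18563/941) since 941 mod 4 = 1, 18563 mod 4 = 3; sign now +1
(18563/941) = (684/941)   [reduce mod 941]
684 = 2^2·171; (2/941) = -1 since 941 mod 8 = 5, so (684/941) = (-1)^2·(171/941); sign now +1
reciprocity: (171/941) = +1·(941/171) since 171 mod 4 = 3, 941 mod 4 = 1; sign now +1
(941/171) = (86/171)   [reduce mod 171]
86 = 2^1·43; (2/171) = -1 since 171 mod 8 = 3, so (86/171) = (-1)^1·(43/171); sign now -1
reciprocity: (43/171) = -1·(171/43) since 43 mod 4 = 3, 171 mod 4 = 3; sign now +1
(171/43) = (42/43)   [reduce mod 43]
42 = 2^1·21; (2/43) = -1 since 43 mod 8 = 3, so (42/43) = (-1)^1·(21/43); sign now -1
reciprocity: (21/43) = +1·(43/21) since 21 mod 4 = 1, 43 mod 4 = 3; sign now -1
(43/21) = (1/21)   [reduce mod 21]
(1/21) = 1; final value = sign = -1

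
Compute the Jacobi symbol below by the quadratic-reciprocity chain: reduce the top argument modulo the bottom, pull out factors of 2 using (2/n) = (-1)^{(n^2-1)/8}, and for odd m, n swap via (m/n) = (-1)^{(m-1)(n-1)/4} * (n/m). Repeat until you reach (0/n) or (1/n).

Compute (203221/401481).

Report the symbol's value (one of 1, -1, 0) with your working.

1

reciprocity: (203221/401481) = +1·(401481/203221) since 203221 mod 4 = 1, 401481 mod 4 = 1; sign now +1
(401481/203221) = (198260/203221)   [reduce mod 203221]
198260 = 2^2·49565; (2/203221) = -1 since 203221 mod 8 = 5, so (198260/203221) = (-1)^2·(49565/203221); sign now +1
reciprocity: (49565/203221) = +1·(203221/49565) since 49565 mod 4 = 1, 203221 mod 4 = 1; sign now +1
(203221/49565) = (4961/49565)   [reduce mod 49565]
reciprocity: (4961/49565) = +1·(49565/4961) since 4961 mod 4 = 1, 49565 mod 4 = 1; sign now +1
(49565/4961) = (4916/4961)   [reduce mod 4961]
4916 = 2^2·1229; (2/4961) = +1 since 4961 mod 8 = 1, so (4916/4961) = (+1)^2·(1229/4961); sign now +1
reciprocity: (1229/4961) = +1·(4961/1229) since 1229 mod 4 = 1, 4961 mod 4 = 1; sign now +1
(4961/1229) = (45/1229)   [reduce mod 1229]
reciprocity: (45/1229) = +1·(1229/45) since 45 mod 4 = 1, 1229 mod 4 = 1; sign now +1
(1229/45) = (14/45)   [reduce mod 45]
14 = 2^1·7; (2/45) = -1 since 45 mod 8 = 5, so (14/45) = (-1)^1·(7/45); sign now -1
reciprocity: (7/45) = +1·(45/7) since 7 mod 4 = 3, 45 mod 4 = 1; sign now -1
(45/7) = (3/7)   [reduce mod 7]
reciprocity: (3/7) = -1·(7/3) since 3 mod 4 = 3, 7 mod 4 = 3; sign now +1
(7/3) = (1/3)   [reduce mod 3]
(1/3) = 1; final value = sign = +1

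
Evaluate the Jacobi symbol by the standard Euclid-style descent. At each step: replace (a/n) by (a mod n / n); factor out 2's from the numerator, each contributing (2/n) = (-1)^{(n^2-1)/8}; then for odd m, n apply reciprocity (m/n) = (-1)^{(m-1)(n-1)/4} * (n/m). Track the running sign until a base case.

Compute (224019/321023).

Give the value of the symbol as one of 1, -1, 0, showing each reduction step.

-1

reciprocity: (224019/321023) = -1·(321023/224019) since 224019 mod 4 = 3, 321023 mod 4 = 3; sign now -1
(321023/224019) = (97004/224019)   [reduce mod 224019]
97004 = 2^2·24251; (2/224019) = -1 since 224019 mod 8 = 3, so (97004/224019) = (-1)^2·(24251/224019); sign now -1
reciprocity: (24251/224019) = -1·(224019/24251) since 24251 mod 4 = 3, 224019 mod 4 = 3; sign now +1
(224019/24251) = (5760/24251)   [reduce mod 24251]
5760 = 2^7·45; (2/24251) = -1 since 24251 mod 8 = 3, so (5760/24251) = (-1)^7·(45/24251); sign now -1
reciprocity: (45/24251) = +1·(24251/45) since 45 mod 4 = 1, 24251 mod 4 = 3; sign now -1
(24251/45) = (41/45)   [reduce mod 45]
reciprocity: (41/45) = +1·(45/41) since 41 mod 4 = 1, 45 mod 4 = 1; sign now -1
(45/41) = (4/41)   [reduce mod 41]
4 = 2^2·1; (2/41) = +1 since 41 mod 8 = 1, so (4/41) = (+1)^2·(1/41); sign now -1
(1/41) = 1; final value = sign = -1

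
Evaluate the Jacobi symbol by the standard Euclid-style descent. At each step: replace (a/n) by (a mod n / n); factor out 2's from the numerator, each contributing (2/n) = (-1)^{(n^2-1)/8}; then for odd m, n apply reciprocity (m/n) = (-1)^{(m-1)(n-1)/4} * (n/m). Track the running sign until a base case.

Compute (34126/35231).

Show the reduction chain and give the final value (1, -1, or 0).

1

34126 = 2^1·17063; (2/35231) = +1 since 35231 mod 8 = 7, so (34126/35231) = (+1)^1·(17063/35231); sign now +1
reciprocity: (17063/35231) = -1·(35231/17063) since 17063 mod 4 = 3, 35231 mod 4 = 3; sign now -1
(35231/17063) = (1105/17063)   [reduce mod 17063]
reciprocity: (1105/17063) = +1·(17063/1105) since 1105 mod 4 = 1, 17063 mod 4 = 3; sign now -1
(17063/1105) = (488/1105)   [reduce mod 1105]
488 = 2^3·61; (2/1105) = +1 since 1105 mod 8 = 1, so (488/1105) = (+1)^3·(61/1105); sign now -1
reciprocity: (61/1105) = +1·(1105/61) since 61 mod 4 = 1, 1105 mod 4 = 1; sign now -1
(1105/61) = (7/61)   [reduce mod 61]
reciprocity: (7/61) = +1·(61/7) since 7 mod 4 = 3, 61 mod 4 = 1; sign now -1
(61/7) = (5/7)   [reduce mod 7]
reciprocity: (5/7) = +1·(7/5) since 5 mod 4 = 1, 7 mod 4 = 3; sign now -1
(7/5) = (2/5)   [reduce mod 5]
2 = 2^1·1; (2/5) = -1 since 5 mod 8 = 5, so (2/5) = (-1)^1·(1/5); sign now +1
(1/5) = 1; final value = sign = +1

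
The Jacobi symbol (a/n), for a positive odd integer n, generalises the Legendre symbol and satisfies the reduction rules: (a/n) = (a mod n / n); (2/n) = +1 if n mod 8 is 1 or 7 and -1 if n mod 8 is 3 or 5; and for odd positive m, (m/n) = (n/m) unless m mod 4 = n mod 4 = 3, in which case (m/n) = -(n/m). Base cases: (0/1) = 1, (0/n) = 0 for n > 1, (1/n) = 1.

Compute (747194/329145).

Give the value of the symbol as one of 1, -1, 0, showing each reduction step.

1

(747194/329145): 747194 mod 329145 = 88904, so (747194/329145) = (88904/329145)
factor out 2^3: 88904 = 2^3·11113; with 329145 mod 8 = 1, (2/329145) = +1; sign now +1; continue with (11113/329145)
flip (11113/329145) -> (329145/11113): both odd, 11113 mod 4 = 1, 329145 mod 4 = 1, so the flip contributes +1; sign now +1
(329145/11113): 329145 mod 11113 = 6868, so (329145/11113) = (6868/11113)
factor out 2^2: 6868 = 2^2·1717; with 11113 mod 8 = 1, (2/11113) = +1; sign now +1; continue with (1717/11113)
flip (1717/11113) -> (11113/1717): both odd, 1717 mod 4 = 1, 11113 mod 4 = 1, so the flip contributes +1; sign now +1
(11113/1717): 11113 mod 1717 = 811, so (11113/1717) = (811/1717)
flip (811/1717) -> (1717/811): both odd, 811 mod 4 = 3, 1717 mod 4 = 1, so the flip contributes +1; sign now +1
(1717/811): 1717 mod 811 = 95, so (1717/811) = (95/811)
flip (95/811) -> (811/95): both odd, 95 mod 4 = 3, 811 mod 4 = 3, so the flip contributes -1; sign now -1
(811/95): 811 mod 95 = 51, so (811/95) = (51/95)
flip (51/95) -> (95/51): both odd, 51 mod 4 = 3, 95 mod 4 = 3, so the flip contributes -1; sign now +1
(95/51): 95 mod 51 = 44, so (95/51) = (44/51)
factor out 2^2: 44 = 2^2·11; with 51 mod 8 = 3, (2/51) = -1; sign now +1; continue with (11/51)
flip (11/51) -> (51/11): both odd, 11 mod 4 = 3, 51 mod 4 = 3, so the flip contributes -1; sign now -1
(51/11): 51 mod 11 = 7, so (51/11) = (7/11)
flip (7/11) -> (11/7): both odd, 7 mod 4 = 3, 11 mod 4 = 3, so the flip contributes -1; sign now +1
(11/7): 11 mod 7 = 4, so (11/7) = (4/7)
factor out 2^2: 4 = 2^2·1; with 7 mod 8 = 7, (2/7) = +1; sign now +1; continue with (1/7)
reached (1/7) = 1, so the symbol is +1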